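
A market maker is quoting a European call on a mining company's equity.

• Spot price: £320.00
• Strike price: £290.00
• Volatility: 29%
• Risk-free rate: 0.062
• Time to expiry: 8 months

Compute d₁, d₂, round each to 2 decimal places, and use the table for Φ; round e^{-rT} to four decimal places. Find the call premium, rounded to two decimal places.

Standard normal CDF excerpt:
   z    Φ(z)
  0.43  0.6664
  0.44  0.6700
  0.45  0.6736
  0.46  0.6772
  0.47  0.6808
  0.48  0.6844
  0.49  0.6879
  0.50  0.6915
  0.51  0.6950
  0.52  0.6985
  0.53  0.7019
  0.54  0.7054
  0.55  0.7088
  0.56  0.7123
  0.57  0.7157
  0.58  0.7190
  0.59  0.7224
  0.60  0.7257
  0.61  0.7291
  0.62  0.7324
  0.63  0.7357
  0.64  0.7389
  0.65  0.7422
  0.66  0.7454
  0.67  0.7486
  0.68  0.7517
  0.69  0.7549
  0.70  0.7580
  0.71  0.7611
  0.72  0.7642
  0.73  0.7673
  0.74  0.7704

£54.12

T = 0.6667;  σ√T = 0.2368
d₁ = [ln(320/290) + (0.062 + ½·0.29²)·0.6667] / (σ√T) = (0.0984 + 0.0694) / 0.2368 = 0.7087 which rounds to 0.71
d₂ = 0.7087 − 0.2368 = 0.4719 which rounds to 0.47
e^(−rT) = e^(−0.062·0.6667) = 0.9595
C = 320·N(0.71) − 290·0.9595·N(0.47) = 320·0.7611 − 290·0.9595·0.6808 = 243.5520 − 189.4360 = 54.1160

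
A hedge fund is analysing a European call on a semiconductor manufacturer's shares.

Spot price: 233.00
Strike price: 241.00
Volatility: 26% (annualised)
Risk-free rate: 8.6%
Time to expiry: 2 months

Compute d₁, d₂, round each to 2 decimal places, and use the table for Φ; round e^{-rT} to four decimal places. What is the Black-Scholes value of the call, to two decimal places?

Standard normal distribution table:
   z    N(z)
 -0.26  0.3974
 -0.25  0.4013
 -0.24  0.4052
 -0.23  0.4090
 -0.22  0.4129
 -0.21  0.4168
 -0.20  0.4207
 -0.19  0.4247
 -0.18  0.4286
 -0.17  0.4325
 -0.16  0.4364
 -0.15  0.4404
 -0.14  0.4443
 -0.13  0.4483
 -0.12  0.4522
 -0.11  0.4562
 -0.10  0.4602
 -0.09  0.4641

8.19

σ√T = 0.26 × 0.4082 = 0.1061
d₁ = [ln(233/241) + (0.086 + ½·0.26²)·0.1667] / (σ√T) = (-0.0338 + 0.0200) / 0.1061 = -0.1299 ≈ -0.13
d₂ = -0.1299 − 0.1061 = -0.2361 ≈ -0.24
e^(−rT) = e^(−0.086·0.1667) = 0.9858
N(d₁) = N(-0.13) = 0.4483;  N(d₂) = N(-0.24) = 0.4052
C = 233·0.4483 − 241·0.9858·0.4052 = 104.4539 − 96.2665 = 8.1874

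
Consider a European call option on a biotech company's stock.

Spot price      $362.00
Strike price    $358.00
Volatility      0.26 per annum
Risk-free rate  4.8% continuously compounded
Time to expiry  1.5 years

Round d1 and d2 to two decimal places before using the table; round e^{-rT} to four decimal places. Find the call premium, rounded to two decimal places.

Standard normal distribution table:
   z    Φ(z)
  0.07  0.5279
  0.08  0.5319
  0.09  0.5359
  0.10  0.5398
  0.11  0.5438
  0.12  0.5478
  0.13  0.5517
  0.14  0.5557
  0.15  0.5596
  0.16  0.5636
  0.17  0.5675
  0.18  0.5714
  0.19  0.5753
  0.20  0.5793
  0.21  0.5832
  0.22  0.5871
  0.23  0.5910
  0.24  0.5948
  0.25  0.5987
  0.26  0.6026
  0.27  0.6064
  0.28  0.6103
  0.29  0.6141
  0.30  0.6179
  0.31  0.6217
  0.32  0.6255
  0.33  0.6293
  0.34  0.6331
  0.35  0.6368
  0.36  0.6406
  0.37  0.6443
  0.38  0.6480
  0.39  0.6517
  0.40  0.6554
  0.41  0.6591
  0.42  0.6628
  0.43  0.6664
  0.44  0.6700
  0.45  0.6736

σ√T = 0.26 × 1.2247 = 0.3184
d₁ = [ln(362/358) + (0.048 + 0.26²/2)·1.5] / 0.3184 = [0.0111 + 0.1227] / 0.3184 = 0.4202 ⇒ 0.42
d₂ = d₁ − σ√T = 0.4202 − 0.3184 = 0.1018 ⇒ 0.10
exp(−rT) = exp(−0.048·1.5) = 0.9305
N(d₁) = N(0.42) = 0.6628;  N(d₂) = N(0.10) = 0.5398
C = 362·0.6628 − 358·0.9305·0.5398 = 239.9336 − 179.8176 = 60.1160

$60.12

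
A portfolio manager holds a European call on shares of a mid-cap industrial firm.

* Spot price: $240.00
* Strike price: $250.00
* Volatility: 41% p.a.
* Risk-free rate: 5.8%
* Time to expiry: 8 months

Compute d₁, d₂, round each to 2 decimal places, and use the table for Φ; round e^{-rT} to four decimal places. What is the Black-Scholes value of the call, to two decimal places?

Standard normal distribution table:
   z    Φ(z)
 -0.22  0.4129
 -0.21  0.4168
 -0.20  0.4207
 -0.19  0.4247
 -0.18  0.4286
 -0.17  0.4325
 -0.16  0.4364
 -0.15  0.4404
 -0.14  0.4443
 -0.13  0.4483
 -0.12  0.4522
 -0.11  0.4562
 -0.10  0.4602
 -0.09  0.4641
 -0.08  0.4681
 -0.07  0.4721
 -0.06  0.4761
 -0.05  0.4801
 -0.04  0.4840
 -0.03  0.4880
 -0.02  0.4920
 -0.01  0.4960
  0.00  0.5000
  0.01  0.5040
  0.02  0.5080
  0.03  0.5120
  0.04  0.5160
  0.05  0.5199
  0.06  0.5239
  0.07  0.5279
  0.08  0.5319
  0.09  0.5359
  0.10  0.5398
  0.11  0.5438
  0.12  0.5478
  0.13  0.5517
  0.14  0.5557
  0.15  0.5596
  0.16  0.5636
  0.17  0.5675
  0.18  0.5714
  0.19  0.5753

$31.24

σ√T = 0.41·√0.6667 = 0.3348
ln(S/K) + (r + σ²/2)T = ln(240/250) + (0.058 + 0.41²/2)·0.6667 = -0.0408 + 0.0947 = 0.0539
d₁ = 0.0539 / 0.3348 = 0.1609 which rounds to 0.16
d₂ = d₁ − σ√T = 0.1609 − 0.3348 = -0.1738 which rounds to -0.17
exp(−rT) = exp(−0.058·0.6667) = 0.9621
N(d₁) = N(0.16) = 0.5636;  N(d₂) = N(-0.17) = 0.4325
C = 240·0.5636 − 250·0.9621·0.4325 = 135.2640 − 104.0271 = 31.2369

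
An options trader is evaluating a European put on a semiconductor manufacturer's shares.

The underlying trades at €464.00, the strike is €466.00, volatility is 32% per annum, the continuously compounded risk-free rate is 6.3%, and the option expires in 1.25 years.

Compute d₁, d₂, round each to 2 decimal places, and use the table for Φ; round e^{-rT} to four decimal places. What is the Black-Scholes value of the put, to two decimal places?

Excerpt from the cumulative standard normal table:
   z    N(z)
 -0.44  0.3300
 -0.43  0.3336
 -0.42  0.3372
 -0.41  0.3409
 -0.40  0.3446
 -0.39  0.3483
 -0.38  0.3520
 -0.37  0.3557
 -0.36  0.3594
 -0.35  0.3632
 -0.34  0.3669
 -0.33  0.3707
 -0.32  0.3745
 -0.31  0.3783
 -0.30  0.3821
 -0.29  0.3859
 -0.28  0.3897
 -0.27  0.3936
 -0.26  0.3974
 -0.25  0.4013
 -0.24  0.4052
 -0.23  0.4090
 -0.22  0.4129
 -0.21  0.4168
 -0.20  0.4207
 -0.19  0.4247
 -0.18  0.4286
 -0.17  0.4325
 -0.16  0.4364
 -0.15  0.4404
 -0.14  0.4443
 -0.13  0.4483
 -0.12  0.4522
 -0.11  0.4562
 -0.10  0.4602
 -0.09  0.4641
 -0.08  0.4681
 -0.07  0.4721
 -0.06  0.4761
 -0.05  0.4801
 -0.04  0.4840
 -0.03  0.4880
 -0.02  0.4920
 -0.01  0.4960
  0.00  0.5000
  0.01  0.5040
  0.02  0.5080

T = 1.25;  σ√T = 0.3578
d₁ = [ln(464/466) + (0.063 + ½·0.32²)·1.25] / (σ√T) = (-0.0043 + 0.1427) / 0.3578 = 0.3870 ⇒ 0.39
d₂ = 0.3870 − 0.3578 = 0.0292 ⇒ 0.03
exp(−rT) = exp(−0.063·1.25) = 0.9243
N(−d₂) = N(-0.03) = 0.4880;  N(−d₁) = N(-0.39) = 0.3483
P = 466·0.9243·0.4880 − 464·0.3483 = 210.1932 − 161.6112 = 48.5820

€48.58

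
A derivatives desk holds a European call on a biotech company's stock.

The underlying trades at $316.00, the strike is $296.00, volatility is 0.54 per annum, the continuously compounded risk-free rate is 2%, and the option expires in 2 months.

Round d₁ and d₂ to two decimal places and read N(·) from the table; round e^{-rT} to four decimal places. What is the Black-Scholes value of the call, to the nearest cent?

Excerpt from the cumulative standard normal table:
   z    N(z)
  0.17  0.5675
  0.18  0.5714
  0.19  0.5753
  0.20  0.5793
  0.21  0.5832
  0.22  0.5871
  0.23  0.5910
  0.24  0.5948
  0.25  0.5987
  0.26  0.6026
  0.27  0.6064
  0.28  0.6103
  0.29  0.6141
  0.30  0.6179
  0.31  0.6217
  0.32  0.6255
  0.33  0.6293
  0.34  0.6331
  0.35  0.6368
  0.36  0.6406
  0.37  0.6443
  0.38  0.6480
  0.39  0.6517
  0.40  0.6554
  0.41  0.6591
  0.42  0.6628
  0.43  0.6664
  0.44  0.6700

$38.54

σ√T = 0.54·√0.1667 = 0.2205
d₁ = [ln(316/296) + (0.02 + 0.54²/2)·0.1667] / 0.2205 = [0.0654 + 0.0276] / 0.2205 = 0.4219 which rounds to 0.42
d₂ = d₁ − σ√T = 0.4219 − 0.2205 = 0.2015 which rounds to 0.20
e^(−rT) = e^(−0.02·0.1667) = 0.9967
N(d₁) = N(0.42) = 0.6628;  N(d₂) = N(0.20) = 0.5793
C = 316·0.6628 − 296·0.9967·0.5793 = 209.4448 − 170.9069 = 38.5379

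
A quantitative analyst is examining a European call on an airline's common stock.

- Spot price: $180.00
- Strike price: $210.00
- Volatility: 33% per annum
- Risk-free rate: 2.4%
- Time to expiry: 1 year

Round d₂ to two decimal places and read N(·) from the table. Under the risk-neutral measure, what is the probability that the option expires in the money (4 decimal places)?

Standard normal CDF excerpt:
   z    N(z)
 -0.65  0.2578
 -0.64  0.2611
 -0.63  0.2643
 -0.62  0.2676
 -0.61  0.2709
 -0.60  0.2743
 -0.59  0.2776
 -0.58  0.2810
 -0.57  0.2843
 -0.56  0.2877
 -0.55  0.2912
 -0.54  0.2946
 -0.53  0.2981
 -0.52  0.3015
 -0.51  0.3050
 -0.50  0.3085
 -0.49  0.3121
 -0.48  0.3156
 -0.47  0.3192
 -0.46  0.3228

0.2877

σ√T = 0.33 × 1.0000 = 0.3300
d₁ = [ln(180/210) + (0.024 + ½·0.33²)·1] / (σ√T) = (-0.1542 + 0.0785) / 0.3300 = -0.2294 which rounds to -0.23
d₂ = -0.2294 − 0.3300 = -0.5594 which rounds to -0.56
Risk-neutral Pr[S_T > K] = N(d₂) = N(-0.56) = 0.2877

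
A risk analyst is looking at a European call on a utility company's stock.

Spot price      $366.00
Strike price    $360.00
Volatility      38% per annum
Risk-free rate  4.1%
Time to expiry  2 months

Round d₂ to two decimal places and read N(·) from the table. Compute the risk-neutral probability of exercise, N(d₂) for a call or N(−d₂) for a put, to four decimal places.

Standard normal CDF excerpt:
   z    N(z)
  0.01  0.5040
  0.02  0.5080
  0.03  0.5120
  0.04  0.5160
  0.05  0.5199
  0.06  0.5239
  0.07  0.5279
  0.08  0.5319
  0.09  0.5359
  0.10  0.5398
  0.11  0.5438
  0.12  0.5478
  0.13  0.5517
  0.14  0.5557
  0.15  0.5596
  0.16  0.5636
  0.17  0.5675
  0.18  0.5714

σ√T = 0.38·√0.1667 = 0.1551
d₁ = [ln(366/360) + (0.041 + 0.38²/2)·0.1667] / 0.1551 = [0.0165 + 0.0189] / 0.1551 = 0.2282 which rounds to 0.23
d₂ = d₁ − σ√T = 0.2282 − 0.1551 = 0.0730 which rounds to 0.07
Risk-neutral Pr[S_T > K] = N(d₂) = N(0.07) = 0.5279

0.5279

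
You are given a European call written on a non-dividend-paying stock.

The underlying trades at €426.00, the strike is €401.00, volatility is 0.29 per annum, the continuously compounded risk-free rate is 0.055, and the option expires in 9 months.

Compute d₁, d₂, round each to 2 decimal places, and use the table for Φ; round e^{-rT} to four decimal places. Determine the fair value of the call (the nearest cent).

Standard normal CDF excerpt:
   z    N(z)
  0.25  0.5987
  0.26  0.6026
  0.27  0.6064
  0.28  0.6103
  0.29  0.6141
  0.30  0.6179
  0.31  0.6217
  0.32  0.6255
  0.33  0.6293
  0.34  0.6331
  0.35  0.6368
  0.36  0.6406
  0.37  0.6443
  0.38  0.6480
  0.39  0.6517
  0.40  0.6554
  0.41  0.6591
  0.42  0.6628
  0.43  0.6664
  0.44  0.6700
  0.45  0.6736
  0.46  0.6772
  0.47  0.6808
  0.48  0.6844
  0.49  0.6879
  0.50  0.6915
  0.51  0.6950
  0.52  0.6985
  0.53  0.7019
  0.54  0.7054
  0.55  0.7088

€64.17

T = 0.75;  σ√T = 0.2511
ln(S/K) + (r + σ²/2)T = ln(426/401) + (0.055 + 0.29²/2)·0.75 = 0.0605 + 0.0728 = 0.1333
d₁ = 0.1333 / 0.2511 = 0.5306 ≈ 0.53
d₂ = d₁ − σ√T = 0.5306 − 0.2511 = 0.2795 ≈ 0.28
exp(−rT) = exp(−0.055·0.75) = 0.9596
N(d₁) = N(0.53) = 0.7019;  N(d₂) = N(0.28) = 0.6103
C = 426·0.7019 − 401·0.9596·0.6103 = 299.0094 − 234.8432 = 64.1662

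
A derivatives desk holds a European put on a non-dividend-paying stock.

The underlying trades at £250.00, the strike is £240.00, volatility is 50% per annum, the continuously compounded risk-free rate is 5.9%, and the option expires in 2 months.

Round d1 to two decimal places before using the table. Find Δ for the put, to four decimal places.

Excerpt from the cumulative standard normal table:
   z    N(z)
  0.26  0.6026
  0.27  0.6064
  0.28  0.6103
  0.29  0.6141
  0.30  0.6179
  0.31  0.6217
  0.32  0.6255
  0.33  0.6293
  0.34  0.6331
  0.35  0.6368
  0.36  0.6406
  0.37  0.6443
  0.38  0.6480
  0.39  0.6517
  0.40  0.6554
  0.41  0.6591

-0.3632

T = 0.1667;  σ√T = 0.2041
d₁ = [ln(250/240) + (0.059 + 0.5²/2)·0.1667] / 0.2041 = [0.0408 + 0.0307] / 0.2041 = 0.3502 → 0.35
N(d₁) = N(0.35) = 0.6368
Δ_put = N(d₁) − 1 = 0.6368 − 1 = -0.3632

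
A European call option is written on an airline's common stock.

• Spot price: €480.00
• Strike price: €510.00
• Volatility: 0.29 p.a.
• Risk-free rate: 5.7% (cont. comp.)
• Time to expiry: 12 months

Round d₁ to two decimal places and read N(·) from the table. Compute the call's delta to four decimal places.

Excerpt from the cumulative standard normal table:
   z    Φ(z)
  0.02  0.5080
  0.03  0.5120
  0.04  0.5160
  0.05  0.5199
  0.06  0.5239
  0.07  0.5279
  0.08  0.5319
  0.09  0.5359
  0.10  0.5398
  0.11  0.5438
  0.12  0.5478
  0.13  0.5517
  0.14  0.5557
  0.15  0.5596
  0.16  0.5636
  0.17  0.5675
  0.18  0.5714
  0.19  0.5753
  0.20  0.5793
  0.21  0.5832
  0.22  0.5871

σ√T = 0.29 × 1.0000 = 0.2900
d₁ = [ln(480/510) + (0.057 + ½·0.29²)·1] / (σ√T) = (-0.0606 + 0.0990) / 0.2900 = 0.1325 ⇒ 0.13
N(d₁) = N(0.13) = 0.5517
Δ_call = N(d₁) = 0.5517

0.5517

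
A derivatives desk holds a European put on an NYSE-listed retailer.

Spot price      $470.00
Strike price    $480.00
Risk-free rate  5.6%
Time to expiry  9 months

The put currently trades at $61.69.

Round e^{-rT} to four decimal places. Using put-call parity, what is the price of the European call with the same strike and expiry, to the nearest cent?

exp(−rT) = exp(−0.056·0.75) = 0.9589
Put-call parity: C − P = S − K·e^(−rT) = 470 − 480·0.9589 = 470 − 460.2720 = 9.7280
C = P + (C − P) = 61.69 + (9.7280) = 71.4180

$71.42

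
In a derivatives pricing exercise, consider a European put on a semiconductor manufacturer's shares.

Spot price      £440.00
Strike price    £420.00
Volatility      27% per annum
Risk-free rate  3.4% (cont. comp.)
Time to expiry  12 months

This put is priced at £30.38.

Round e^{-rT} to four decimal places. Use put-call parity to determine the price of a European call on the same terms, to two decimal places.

£64.41

exp(−rT) = exp(−0.034·1) = 0.9666
Put-call parity: C − P = S − K·e^(−rT) = 440 − 420·0.9666 = 440 − 405.9720 = 34.0280
C = P + (C − P) = 30.38 + (34.0280) = 64.4080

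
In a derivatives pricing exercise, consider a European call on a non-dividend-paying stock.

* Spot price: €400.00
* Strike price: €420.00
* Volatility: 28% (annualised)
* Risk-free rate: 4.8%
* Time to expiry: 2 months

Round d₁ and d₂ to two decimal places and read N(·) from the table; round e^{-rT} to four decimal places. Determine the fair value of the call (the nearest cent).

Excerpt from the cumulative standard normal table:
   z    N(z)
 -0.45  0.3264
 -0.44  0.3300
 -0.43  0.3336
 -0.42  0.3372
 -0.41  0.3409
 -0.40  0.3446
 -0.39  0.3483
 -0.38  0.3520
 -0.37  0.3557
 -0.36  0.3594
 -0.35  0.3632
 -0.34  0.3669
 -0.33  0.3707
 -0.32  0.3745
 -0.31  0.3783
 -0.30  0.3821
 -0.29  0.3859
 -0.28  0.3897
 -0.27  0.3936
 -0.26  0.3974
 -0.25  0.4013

T = 0.1667;  σ√T = 0.1143
d₁ = [ln(400/420) + (0.048 + 0.28²/2)·0.1667] / 0.1143 = [-0.0488 + 0.0145] / 0.1143 = -0.2997 ≈ -0.30
d₂ = d₁ − σ√T = -0.2997 − 0.1143 = -0.4140 ≈ -0.41
e^(−rT) = e^(−0.048·0.1667) = 0.9920
C = 400·N(-0.30) − 420·0.9920·N(-0.41) = 400·0.3821 − 420·0.9920·0.3409 = 152.8400 − 142.0326 = 10.8074

€10.81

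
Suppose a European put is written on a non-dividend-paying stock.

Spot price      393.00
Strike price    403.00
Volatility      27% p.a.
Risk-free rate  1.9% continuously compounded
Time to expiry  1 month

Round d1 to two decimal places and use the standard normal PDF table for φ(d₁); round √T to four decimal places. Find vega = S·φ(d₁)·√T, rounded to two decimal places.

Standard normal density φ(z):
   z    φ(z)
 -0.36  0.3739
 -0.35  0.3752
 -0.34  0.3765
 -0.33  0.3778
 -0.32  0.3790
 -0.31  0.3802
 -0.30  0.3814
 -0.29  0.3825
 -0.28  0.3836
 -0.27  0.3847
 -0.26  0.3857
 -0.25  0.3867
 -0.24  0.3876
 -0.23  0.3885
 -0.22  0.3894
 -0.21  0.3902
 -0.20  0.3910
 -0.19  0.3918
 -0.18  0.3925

43.76

σ√T = 0.27·√0.08333 = 0.0779
d₁ = [ln(393/403) + (0.019 + ½·0.27²)·0.08333] / (σ√T) = (-0.0251 + 0.0046) / 0.0779 = -0.2631 which rounds to -0.26
√T = √0.08333 = 0.2887
φ(d₁) = φ(-0.26) = 0.3857
vega = S·φ(d₁)·√T = 393·0.3857·0.2887 = 43.7612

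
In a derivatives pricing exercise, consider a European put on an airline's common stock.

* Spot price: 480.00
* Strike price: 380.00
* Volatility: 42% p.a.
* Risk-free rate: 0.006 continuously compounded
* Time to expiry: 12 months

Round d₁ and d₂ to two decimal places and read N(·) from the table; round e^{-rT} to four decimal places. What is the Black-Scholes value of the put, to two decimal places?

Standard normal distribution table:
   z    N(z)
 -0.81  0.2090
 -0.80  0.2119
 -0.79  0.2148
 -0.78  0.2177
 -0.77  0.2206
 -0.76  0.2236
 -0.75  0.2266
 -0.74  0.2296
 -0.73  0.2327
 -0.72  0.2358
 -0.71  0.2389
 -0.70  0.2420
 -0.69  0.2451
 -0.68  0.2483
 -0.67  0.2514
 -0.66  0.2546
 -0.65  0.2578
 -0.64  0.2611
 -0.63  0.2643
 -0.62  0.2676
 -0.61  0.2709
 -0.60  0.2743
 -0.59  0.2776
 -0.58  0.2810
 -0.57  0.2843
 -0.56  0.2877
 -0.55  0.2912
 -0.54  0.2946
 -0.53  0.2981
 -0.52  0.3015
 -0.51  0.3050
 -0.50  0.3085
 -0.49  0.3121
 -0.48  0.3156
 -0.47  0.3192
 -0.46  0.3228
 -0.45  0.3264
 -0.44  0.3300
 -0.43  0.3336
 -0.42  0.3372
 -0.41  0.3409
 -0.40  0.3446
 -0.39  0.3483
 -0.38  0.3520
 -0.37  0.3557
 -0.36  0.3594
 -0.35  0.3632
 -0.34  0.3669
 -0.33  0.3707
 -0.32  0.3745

31.26

σ√T = 0.42 × 1.0000 = 0.4200
d₁ = [ln(480/380) + (0.006 + 0.42²/2)·1] / 0.4200 = [0.2336 + 0.0942] / 0.4200 = 0.7805 which rounds to 0.78
d₂ = d₁ − σ√T = 0.7805 − 0.4200 = 0.3605 which rounds to 0.36
exp(−rT) = exp(−0.006·1) = 0.9940
N(−d₂) = N(-0.36) = 0.3594;  N(−d₁) = N(-0.78) = 0.2177
P = 380·0.9940·0.3594 − 480·0.2177 = 135.7526 − 104.4960 = 31.2566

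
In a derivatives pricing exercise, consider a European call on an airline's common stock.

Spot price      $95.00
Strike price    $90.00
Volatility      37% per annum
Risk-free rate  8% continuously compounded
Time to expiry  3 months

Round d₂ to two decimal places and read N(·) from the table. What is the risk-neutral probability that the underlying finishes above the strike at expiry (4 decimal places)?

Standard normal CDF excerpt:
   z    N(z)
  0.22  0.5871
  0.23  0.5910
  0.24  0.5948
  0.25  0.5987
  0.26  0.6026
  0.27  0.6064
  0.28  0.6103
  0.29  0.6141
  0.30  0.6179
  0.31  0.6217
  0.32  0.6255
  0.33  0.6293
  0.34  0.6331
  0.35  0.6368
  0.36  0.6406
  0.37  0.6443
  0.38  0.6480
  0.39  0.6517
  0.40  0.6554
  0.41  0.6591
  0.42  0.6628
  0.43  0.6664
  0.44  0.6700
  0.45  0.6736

0.6217

T = 0.25;  σ√T = 0.1850
d₁ = [ln(95/90) + (0.08 + ½·0.37²)·0.25] / (σ√T) = (0.0541 + 0.0371) / 0.1850 = 0.4929 ⇒ 0.49
d₂ = 0.4929 − 0.1850 = 0.3079 ⇒ 0.31
Risk-neutral Pr[S_T > K] = N(d₂) = N(0.31) = 0.6217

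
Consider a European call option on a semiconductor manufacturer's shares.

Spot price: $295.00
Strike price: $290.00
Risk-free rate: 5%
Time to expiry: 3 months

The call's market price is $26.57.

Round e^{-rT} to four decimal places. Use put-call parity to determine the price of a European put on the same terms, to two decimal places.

exp(−rT) = exp(−0.05·0.25) = 0.9876
Put-call parity: C − P = S − K·e^(−rT) = 295 − 290·0.9876 = 295 − 286.4040 = 8.5960
P = C − (C − P) = 26.57 − (8.5960) = 17.9740

$17.97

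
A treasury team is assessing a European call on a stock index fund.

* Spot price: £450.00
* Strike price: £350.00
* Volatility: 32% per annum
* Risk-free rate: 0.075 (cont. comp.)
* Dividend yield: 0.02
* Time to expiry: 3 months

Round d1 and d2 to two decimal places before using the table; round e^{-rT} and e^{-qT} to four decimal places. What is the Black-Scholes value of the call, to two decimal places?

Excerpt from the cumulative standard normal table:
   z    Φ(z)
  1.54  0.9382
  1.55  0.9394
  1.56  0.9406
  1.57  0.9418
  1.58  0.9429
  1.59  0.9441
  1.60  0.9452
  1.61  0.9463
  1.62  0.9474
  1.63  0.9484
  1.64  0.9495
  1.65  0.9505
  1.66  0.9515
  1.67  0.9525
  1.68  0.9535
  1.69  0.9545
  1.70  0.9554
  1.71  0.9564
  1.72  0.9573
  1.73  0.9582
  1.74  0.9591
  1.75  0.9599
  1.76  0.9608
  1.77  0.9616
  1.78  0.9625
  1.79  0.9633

σ√T = 0.32 × 0.5000 = 0.1600
d₁ = [ln(450/350) + (0.075 − 0.02 + 0.32²/2)·0.25] / 0.1600 = [0.2513 + 0.0265] / 0.1600 = 1.7367 ≈ 1.74
d₂ = d₁ − σ√T = 1.7367 − 0.1600 = 1.5767 ≈ 1.58
e^(−qT) = e^(−0.02·0.25) = 0.9950;  e^(−rT) = e^(−0.075·0.25) = 0.9814
N(d₁) = N(1.74) = 0.9591;  N(d₂) = N(1.58) = 0.9429
C = 450·0.9950·0.9591 − 350·0.9814·0.9429 = 429.4370 − 323.8767 = 105.5603

£105.56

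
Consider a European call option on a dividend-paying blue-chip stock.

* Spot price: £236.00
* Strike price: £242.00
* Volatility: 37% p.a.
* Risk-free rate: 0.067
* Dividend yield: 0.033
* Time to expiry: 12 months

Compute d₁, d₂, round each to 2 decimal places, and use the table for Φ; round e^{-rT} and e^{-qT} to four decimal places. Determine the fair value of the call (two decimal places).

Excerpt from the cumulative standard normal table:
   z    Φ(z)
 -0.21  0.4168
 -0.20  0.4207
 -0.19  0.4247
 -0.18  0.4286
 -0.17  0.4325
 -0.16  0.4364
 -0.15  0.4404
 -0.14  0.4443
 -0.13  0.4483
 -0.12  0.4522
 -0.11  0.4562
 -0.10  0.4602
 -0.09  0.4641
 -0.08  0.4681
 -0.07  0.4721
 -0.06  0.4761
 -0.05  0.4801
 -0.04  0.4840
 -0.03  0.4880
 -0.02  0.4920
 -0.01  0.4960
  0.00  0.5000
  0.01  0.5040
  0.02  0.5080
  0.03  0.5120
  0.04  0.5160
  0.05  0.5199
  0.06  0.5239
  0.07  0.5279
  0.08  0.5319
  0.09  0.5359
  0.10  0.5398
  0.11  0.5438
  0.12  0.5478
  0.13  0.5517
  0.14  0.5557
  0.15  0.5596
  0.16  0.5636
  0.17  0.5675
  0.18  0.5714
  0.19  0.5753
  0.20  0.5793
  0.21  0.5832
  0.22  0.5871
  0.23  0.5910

£34.40

σ√T = 0.37·√1 = 0.3700
d₁ = [ln(236/242) + (0.067 − 0.033 + ½·0.37²)·1] / (σ√T) = (-0.0251 + 0.1024) / 0.3700 = 0.2090 ≈ 0.21
d₂ = 0.2090 − 0.3700 = -0.1610 ≈ -0.16
e^(−qT) = e^(−0.033·1) = 0.9675;  e^(−rT) = e^(−0.067·1) = 0.9352
C = 236·0.9675·N(0.21) − 242·0.9352·N(-0.16) = 236·0.9675·0.5832 − 242·0.9352·0.4364 = 133.1621 − 98.7653 = 34.3967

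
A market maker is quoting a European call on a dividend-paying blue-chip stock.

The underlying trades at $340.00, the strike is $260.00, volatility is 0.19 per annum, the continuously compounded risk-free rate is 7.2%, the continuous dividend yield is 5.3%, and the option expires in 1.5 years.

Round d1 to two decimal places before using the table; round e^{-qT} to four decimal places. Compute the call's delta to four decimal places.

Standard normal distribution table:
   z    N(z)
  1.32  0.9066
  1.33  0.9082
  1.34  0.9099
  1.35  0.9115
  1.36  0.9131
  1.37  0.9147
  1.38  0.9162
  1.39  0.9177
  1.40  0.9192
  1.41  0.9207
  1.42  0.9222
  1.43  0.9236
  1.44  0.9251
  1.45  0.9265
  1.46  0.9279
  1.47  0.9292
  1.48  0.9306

σ√T = 0.19 × 1.2247 = 0.2327
d₁ = [ln(340/260) + (0.072 − 0.053 + ½·0.19²)·1.5] / (σ√T) = (0.2683 + 0.0556) / 0.2327 = 1.3916 → 1.39
N(d₁) = N(1.39) = 0.9177
Δ_call = exp(−qT)·N(d₁) = 0.9236·0.9177 = 0.8476

0.8476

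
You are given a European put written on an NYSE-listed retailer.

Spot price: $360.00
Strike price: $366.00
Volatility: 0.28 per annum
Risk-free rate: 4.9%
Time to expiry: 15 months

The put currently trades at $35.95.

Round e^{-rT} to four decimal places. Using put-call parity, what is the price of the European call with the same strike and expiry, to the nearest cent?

e^(−rT) = e^(−0.049·1.25) = 0.9406
Put-call parity: C − P = S − K·e^(−rT) = 360 − 366·0.9406 = 360 − 344.2596 = 15.7404
C = P + (C − P) = 35.95 + (15.7404) = 51.6904

$51.69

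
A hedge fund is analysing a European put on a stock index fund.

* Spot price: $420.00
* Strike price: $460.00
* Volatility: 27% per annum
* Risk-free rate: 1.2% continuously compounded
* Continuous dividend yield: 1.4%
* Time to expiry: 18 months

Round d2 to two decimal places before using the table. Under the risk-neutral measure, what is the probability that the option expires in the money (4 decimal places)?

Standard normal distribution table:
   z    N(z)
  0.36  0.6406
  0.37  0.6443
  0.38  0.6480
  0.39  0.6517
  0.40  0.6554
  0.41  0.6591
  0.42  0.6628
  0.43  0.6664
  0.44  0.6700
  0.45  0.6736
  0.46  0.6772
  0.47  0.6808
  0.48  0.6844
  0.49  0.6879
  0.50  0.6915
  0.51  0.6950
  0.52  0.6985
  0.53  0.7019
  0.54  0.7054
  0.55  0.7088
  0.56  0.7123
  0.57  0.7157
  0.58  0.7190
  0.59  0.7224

0.6736

σ√T = 0.27·√1.5 = 0.3307
d₁ = [ln(420/460) + (0.012 − 0.014 + 0.27²/2)·1.5] / 0.3307 = [-0.0910 + 0.0517] / 0.3307 = -0.1188 ⇒ -0.12
d₂ = d₁ − σ√T = -0.1188 − 0.3307 = -0.4495 ⇒ -0.45
Pr(exercise) under Q = N(−d₂) = N(0.45) = 0.6736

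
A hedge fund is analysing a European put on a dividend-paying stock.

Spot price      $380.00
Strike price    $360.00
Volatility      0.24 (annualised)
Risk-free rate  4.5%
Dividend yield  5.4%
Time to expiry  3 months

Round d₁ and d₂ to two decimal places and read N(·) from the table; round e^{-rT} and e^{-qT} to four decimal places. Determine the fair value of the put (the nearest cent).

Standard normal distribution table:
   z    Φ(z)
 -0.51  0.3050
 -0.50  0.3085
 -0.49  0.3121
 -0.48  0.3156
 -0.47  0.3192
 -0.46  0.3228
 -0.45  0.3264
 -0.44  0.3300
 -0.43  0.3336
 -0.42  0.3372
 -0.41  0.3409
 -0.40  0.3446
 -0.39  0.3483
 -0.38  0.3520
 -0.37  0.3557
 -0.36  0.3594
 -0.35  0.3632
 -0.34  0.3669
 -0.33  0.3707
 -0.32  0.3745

$9.61

T = 0.25;  σ√T = 0.1200
d₁ = [ln(380/360) + (0.045 − 0.054 + 0.24²/2)·0.25] / 0.1200 = [0.0541 + 0.0049] / 0.1200 = 0.4918 ⇒ 0.49
d₂ = d₁ − σ√T = 0.4918 − 0.1200 = 0.3718 ⇒ 0.37
exp(−qT) = exp(−0.054·0.25) = 0.9866;  exp(−rT) = exp(−0.045·0.25) = 0.9888
N(−d₂) = N(-0.37) = 0.3557;  N(−d₁) = N(-0.49) = 0.3121
P = 360·0.9888·0.3557 − 380·0.9866·0.3121 = 126.6178 − 117.0088 = 9.6090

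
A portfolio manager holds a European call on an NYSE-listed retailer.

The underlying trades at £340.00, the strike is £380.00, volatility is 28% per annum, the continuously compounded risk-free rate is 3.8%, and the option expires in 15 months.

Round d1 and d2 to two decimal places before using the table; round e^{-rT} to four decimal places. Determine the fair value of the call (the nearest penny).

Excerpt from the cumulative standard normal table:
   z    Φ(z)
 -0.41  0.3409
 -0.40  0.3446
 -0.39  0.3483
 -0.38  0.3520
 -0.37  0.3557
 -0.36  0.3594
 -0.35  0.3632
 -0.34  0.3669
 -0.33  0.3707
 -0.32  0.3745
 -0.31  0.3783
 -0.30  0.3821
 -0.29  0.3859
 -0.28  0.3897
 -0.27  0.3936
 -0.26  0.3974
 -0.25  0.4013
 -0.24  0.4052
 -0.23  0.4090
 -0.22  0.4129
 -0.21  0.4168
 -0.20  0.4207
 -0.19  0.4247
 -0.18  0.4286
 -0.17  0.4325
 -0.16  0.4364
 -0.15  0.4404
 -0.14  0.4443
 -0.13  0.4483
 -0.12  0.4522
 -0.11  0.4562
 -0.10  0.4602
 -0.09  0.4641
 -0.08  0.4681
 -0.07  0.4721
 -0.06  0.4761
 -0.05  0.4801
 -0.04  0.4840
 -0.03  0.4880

£33.00

σ√T = 0.28·√1.25 = 0.3130
ln(S/K) + (r + σ²/2)T = ln(340/380) + (0.038 + 0.28²/2)·1.25 = -0.1112 + 0.0965 = -0.0147
d₁ = -0.0147 / 0.3130 = -0.0470 ⇒ -0.05
d₂ = d₁ − σ√T = -0.0470 − 0.3130 = -0.3601 ⇒ -0.36
e^(−rT) = e^(−0.038·1.25) = 0.9536
N(d₁) = N(-0.05) = 0.4801;  N(d₂) = N(-0.36) = 0.3594
C = 340·0.4801 − 380·0.9536·0.3594 = 163.2340 − 130.2351 = 32.9989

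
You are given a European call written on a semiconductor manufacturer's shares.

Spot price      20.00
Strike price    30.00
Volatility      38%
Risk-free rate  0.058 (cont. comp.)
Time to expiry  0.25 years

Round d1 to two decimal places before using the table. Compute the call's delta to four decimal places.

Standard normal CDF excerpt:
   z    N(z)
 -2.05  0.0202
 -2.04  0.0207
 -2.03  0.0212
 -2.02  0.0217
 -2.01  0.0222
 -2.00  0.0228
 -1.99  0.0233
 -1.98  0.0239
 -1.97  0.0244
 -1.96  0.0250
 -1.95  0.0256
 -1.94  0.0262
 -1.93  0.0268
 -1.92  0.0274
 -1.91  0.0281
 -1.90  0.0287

T = 0.25;  σ√T = 0.1900
d₁ = [ln(20/30) + (0.058 + 0.38²/2)·0.25] / 0.1900 = [-0.4055 + 0.0326] / 0.1900 = -1.9627 which rounds to -1.96
N(d₁) = N(-1.96) = 0.0250
Δ_call = N(d₁) = 0.0250

0.0250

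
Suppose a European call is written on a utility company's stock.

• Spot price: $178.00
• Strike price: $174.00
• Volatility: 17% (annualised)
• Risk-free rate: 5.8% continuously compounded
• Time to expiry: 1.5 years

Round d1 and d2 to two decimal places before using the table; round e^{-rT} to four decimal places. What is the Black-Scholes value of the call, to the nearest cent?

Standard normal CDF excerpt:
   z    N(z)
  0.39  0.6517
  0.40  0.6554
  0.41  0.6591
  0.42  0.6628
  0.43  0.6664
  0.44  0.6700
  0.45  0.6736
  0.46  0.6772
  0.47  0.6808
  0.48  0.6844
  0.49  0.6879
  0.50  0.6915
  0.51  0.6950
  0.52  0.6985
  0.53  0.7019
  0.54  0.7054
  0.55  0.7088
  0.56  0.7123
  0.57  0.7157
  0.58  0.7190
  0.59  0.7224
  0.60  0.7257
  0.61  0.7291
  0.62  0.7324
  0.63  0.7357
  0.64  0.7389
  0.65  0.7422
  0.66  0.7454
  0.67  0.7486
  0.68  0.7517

$25.23

σ√T = 0.17 × 1.2247 = 0.2082
d₁ = [ln(178/174) + (0.058 + 0.17²/2)·1.5] / 0.2082 = [0.0227 + 0.1087] / 0.2082 = 0.6311 ≈ 0.63
d₂ = d₁ − σ√T = 0.6311 − 0.2082 = 0.4229 ≈ 0.42
e^(−rT) = e^(−0.058·1.5) = 0.9167
N(d₁) = N(0.63) = 0.7357;  N(d₂) = N(0.42) = 0.6628
C = 178·0.7357 − 174·0.9167·0.6628 = 130.9546 − 105.7204 = 25.2342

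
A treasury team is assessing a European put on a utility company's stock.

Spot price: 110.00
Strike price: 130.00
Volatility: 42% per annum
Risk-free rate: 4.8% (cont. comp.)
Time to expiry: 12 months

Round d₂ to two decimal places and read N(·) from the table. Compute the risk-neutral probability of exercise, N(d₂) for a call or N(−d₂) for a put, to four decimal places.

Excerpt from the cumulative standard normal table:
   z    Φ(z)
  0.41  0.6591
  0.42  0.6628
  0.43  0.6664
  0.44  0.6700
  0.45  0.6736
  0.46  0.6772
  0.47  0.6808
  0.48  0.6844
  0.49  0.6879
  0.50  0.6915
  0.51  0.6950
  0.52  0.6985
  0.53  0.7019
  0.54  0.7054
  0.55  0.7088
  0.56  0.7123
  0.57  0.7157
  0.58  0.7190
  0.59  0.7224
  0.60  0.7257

T = 1;  σ√T = 0.4200
d₁ = [ln(110/130) + (0.048 + 0.42²/2)·1] / 0.4200 = [-0.1671 + 0.1362] / 0.4200 = -0.0735 ≈ -0.07
d₂ = d₁ − σ√T = -0.0735 − 0.4200 = -0.4935 ≈ -0.49
Risk-neutral Pr[S_T < K] = N(−d₂) = N(0.49) = 0.6879

0.6879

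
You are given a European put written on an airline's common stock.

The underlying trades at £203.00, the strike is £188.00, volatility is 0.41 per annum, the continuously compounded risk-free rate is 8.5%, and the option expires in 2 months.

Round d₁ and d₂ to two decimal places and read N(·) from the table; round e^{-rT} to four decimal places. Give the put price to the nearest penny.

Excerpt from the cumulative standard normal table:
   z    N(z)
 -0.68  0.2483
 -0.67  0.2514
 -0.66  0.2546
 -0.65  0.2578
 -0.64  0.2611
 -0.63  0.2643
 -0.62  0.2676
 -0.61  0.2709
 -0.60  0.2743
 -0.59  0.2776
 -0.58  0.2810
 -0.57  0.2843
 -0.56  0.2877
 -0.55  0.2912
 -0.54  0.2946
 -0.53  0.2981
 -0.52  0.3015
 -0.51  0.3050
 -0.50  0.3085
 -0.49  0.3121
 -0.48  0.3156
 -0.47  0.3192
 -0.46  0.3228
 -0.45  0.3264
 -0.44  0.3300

£6.18

T = 0.1667;  σ√T = 0.1674
ln(S/K) + (r + σ²/2)T = ln(203/188) + (0.085 + 0.41²/2)·0.1667 = 0.0768 + 0.0282 = 0.1049
d₁ = 0.1049 / 0.1674 = 0.6269 which rounds to 0.63
d₂ = d₁ − σ√T = 0.6269 − 0.1674 = 0.4596 which rounds to 0.46
e^(−rT) = e^(−0.085·0.1667) = 0.9859
N(−d₂) = N(-0.46) = 0.3228;  N(−d₁) = N(-0.63) = 0.2643
P = 188·0.9859·0.3228 − 203·0.2643 = 59.8307 − 53.6529 = 6.1778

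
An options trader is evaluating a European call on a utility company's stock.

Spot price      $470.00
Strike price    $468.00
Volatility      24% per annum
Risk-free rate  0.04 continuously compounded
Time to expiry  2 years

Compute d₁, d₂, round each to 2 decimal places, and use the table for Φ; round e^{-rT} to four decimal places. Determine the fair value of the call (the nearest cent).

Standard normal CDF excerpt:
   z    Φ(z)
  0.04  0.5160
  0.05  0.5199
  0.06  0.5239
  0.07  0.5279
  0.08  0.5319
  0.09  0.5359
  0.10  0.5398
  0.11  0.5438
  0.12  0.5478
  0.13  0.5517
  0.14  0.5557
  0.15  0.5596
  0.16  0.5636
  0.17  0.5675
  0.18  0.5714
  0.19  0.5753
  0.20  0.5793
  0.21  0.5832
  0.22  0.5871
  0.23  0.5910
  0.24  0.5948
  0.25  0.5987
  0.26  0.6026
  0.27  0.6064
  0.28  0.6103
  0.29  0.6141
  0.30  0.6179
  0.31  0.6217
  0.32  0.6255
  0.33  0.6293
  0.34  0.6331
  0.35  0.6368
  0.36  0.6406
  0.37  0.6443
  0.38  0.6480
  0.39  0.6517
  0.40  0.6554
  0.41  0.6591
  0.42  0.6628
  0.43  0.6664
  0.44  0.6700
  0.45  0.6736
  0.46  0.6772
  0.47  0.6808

σ√T = 0.24·√2 = 0.3394
d₁ = [ln(470/468) + (0.04 + 0.24²/2)·2] / 0.3394 = [0.0043 + 0.1376] / 0.3394 = 0.4180 ≈ 0.42
d₂ = d₁ − σ√T = 0.4180 − 0.3394 = 0.0786 ≈ 0.08
exp(−rT) = exp(−0.04·2) = 0.9231
N(d₁) = N(0.42) = 0.6628;  N(d₂) = N(0.08) = 0.5319
C = 470·0.6628 − 468·0.9231·0.5319 = 311.5160 − 229.7865 = 81.7295

$81.73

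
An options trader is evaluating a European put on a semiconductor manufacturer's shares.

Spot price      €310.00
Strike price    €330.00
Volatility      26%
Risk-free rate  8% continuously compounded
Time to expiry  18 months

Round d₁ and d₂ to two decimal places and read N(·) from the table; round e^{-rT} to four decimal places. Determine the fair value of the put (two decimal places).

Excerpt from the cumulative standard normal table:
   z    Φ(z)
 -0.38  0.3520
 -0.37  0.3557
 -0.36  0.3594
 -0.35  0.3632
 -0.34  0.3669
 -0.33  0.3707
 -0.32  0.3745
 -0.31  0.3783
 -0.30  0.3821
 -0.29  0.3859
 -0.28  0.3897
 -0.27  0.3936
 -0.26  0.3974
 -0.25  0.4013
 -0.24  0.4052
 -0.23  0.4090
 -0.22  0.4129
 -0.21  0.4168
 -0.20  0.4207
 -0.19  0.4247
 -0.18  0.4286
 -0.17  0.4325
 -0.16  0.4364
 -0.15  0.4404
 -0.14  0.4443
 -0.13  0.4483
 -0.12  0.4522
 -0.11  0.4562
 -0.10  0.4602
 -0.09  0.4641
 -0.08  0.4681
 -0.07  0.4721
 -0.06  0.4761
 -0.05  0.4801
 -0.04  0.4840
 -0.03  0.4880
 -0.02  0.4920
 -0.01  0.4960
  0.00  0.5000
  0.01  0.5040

σ√T = 0.26·√1.5 = 0.3184
ln(S/K) + (r + σ²/2)T = ln(310/330) + (0.08 + 0.26²/2)·1.5 = -0.0625 + 0.1707 = 0.1082
d₁ = 0.1082 / 0.3184 = 0.3397 → 0.34
d₂ = d₁ − σ√T = 0.3397 − 0.3184 = 0.0213 → 0.02
e^(−rT) = e^(−0.08·1.5) = 0.8869
N(−d₂) = N(-0.02) = 0.4920;  N(−d₁) = N(-0.34) = 0.3669
P = 330·0.8869·0.4920 − 310·0.3669 = 143.9971 − 113.7390 = 30.2581

€30.26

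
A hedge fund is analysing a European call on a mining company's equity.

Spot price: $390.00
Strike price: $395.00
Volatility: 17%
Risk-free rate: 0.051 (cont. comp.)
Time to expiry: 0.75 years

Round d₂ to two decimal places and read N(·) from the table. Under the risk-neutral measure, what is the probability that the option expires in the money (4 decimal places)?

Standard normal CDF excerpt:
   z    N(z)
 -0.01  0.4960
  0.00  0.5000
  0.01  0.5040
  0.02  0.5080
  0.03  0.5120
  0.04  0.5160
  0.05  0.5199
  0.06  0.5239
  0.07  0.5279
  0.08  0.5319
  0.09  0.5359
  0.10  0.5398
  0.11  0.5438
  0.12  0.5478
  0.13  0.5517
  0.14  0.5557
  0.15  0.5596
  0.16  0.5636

0.5398

T = 0.75;  σ√T = 0.1472
d₁ = [ln(390/395) + (0.051 + 0.17²/2)·0.75] / 0.1472 = [-0.0127 + 0.0491] / 0.1472 = 0.2469 which rounds to 0.25
d₂ = d₁ − σ√T = 0.2469 − 0.1472 = 0.0997 which rounds to 0.10
Pr(exercise) under Q = N(d₂) = 0.5398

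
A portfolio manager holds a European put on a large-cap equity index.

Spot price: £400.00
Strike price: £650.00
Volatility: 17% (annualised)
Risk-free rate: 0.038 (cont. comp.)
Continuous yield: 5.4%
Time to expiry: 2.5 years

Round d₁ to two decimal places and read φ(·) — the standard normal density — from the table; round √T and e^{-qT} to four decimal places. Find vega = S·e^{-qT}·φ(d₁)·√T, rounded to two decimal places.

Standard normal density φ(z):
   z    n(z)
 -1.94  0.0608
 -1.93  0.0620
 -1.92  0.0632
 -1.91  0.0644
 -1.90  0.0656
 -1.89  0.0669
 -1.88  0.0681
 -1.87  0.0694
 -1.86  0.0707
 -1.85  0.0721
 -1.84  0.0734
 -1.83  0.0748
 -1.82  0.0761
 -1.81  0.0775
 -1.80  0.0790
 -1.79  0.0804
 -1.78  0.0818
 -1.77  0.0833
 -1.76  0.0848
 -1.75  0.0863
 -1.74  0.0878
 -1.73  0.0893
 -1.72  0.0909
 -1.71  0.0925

42.05

σ√T = 0.17·√2.5 = 0.2688
ln(S/K) + (r − q + σ²/2)T = ln(400/650) + (0.038 − 0.054 + 0.17²/2)·2.5 = -0.4855 − 0.0039 = -0.4894
d₁ = -0.4894 / 0.2688 = -1.8207 ≈ -1.82
√T = √2.5 = 1.5811
φ(d₁) = φ(-1.82) = 0.0761
e^(−qT) = e^(−0.054·2.5) = 0.8737
vega = S·e^(−qT)·φ(d₁)·√T = 400·0.8737·0.0761·1.5811 = 42.0500
(Vega is the same for a European call and put with the same parameters.)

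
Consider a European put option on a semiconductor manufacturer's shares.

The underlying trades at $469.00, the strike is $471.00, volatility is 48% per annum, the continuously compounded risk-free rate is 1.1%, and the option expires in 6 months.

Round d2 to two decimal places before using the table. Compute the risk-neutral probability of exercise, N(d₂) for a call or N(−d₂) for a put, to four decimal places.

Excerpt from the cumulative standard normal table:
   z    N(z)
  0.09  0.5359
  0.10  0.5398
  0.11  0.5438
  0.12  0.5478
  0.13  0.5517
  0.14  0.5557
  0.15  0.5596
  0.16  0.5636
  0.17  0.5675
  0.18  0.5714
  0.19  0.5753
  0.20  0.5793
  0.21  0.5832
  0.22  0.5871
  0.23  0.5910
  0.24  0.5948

T = 0.5;  σ√T = 0.3394
d₁ = [ln(469/471) + (0.011 + ½·0.48²)·0.5] / (σ√T) = (-0.0043 + 0.0631) / 0.3394 = 0.1734 which rounds to 0.17
d₂ = 0.1734 − 0.3394 = -0.1660 which rounds to -0.17
Pr(exercise) under Q = N(−d₂) = N(0.17) = 0.5675

0.5675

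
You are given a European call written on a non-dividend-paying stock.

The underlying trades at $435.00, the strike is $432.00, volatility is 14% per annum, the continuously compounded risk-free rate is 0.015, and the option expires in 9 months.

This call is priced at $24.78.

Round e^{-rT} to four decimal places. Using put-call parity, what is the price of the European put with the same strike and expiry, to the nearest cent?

exp(−rT) = exp(−0.015·0.75) = 0.9888
Put-call parity: C − P = S − K·e^(−rT) = 435 − 432·0.9888 = 435 − 427.1616 = 7.8384
P = C − (C − P) = 24.78 − (7.8384) = 16.9416

$16.94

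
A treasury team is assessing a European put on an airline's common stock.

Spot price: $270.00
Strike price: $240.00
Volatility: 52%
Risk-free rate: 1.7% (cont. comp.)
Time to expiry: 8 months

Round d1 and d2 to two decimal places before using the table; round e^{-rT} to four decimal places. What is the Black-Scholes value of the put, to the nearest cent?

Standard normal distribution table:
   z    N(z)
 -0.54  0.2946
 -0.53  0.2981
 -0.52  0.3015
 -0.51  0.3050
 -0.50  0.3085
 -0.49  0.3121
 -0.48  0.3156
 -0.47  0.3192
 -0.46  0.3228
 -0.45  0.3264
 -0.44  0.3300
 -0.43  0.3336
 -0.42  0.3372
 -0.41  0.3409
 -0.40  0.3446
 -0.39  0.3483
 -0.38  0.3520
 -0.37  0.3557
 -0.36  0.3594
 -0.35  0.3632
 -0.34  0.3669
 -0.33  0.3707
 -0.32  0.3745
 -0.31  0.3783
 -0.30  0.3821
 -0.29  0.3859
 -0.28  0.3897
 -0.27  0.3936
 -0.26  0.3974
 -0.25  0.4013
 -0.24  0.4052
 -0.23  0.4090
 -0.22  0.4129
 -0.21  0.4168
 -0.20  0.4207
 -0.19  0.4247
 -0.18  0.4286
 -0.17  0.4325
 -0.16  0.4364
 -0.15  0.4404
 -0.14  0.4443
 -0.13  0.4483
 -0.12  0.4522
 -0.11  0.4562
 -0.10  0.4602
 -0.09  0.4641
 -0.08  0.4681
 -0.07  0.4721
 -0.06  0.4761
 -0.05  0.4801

σ√T = 0.52·√0.6667 = 0.4246
d₁ = [ln(270/240) + (0.017 + ½·0.52²)·0.6667] / (σ√T) = (0.1178 + 0.1015) / 0.4246 = 0.5164 ⇒ 0.52
d₂ = 0.5164 − 0.4246 = 0.0918 ⇒ 0.09
exp(−rT) = exp(−0.017·0.6667) = 0.9887
N(−d₂) = N(-0.09) = 0.4641;  N(−d₁) = N(-0.52) = 0.3015
P = 240·0.9887·0.4641 − 270·0.3015 = 110.1254 − 81.4050 = 28.7204

$28.72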